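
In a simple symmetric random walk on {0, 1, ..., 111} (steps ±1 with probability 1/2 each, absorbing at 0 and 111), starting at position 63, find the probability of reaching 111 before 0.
P(hit 111 before 0) = 63/111 = 21/37

Let u_k = P(hit 111 before 0 | start at k). Then u_0 = 0, u_111 = 1, and u_k = u_{k-1}/2 + u_{k+1}/2 for 1 ≤ k ≤ 110. This harmonic recurrence is solved by u_k = k/111, giving u_63 = 63/111 = 21/37.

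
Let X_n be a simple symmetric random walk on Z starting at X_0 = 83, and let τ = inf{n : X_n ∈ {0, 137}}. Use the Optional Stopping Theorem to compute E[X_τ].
E[X_τ] = 83

X_n is a martingale and τ is a bounded-mean stopping time (indeed τ is finite a.s. with bounded expectation since the walk is in a bounded region). By the OST, E[X_τ] = E[X_0] = 83. Equivalently: E[X_τ] = 137 · P(hit 137 first) + 0 · P(hit 0 first) = 137 · (83/137) = 83.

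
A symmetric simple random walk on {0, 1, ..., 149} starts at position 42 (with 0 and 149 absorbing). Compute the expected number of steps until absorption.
E[τ | X_0 = 42] = 4494

Let v_k = E[τ | X_0 = k]. Boundary: v_0 = v_149 = 0. Recurrence: v_k = 1 + (v_{k-1} + v_{k+1})/2 for 1 ≤ k ≤ 148. The particular solution to v_k − (v_{k-1} + v_{k+1})/2 = 1 is v_k = −k^2. Adding homogeneous solution A + B k and matching boundaries gives v_k = k (149 − k). Substituting k = 42: v_42 = 42 · 107 = 4494.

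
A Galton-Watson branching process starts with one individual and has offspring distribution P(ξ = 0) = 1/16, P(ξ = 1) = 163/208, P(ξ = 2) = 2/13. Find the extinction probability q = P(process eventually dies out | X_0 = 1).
q = 13/32

The pgf is f(s) = 1/16 + 163/208·s + 2/13·s². The extinction probability q is the smallest fixed point of f in [0, 1]. Setting s = f(s):
  2/13·s² + (163/208 − 1)·s + 1/16 = 0
  2/13·s² − (1/16 + 2/13)·s + 1/16 = 0
which factors as (s − 1)·(2/13·s − 1/16) = 0, giving roots s = 1 and s = (1/16)/(2/13) = 13/32.
Mean offspring μ = 163/208 + 2·2/13 = 227/208 > 1 (supercritical), so q < 1. The extinction probability is the smaller root: q = (1/16)/(2/13) = 13/32.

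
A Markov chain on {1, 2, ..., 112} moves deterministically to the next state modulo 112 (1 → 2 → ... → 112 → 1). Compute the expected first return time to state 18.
E[T_18 | X_0 = 18] = 112

The chain cycles deterministically, so starting at state 18 it returns in exactly 112 steps. Equivalently, the stationary distribution is uniform π_j = 1/112 for every state j, so by Kac's formula E[T_18] = 1/π_18 = 112.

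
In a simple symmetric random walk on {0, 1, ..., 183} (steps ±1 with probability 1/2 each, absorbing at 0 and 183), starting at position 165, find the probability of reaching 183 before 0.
P(hit 183 before 0) = 165/183 = 55/61

Let u_k = P(hit 183 before 0 | start at k). Then u_0 = 0, u_183 = 1, and u_k = u_{k-1}/2 + u_{k+1}/2 for 1 ≤ k ≤ 182. This harmonic recurrence is solved by u_k = k/183, giving u_165 = 165/183 = 55/61.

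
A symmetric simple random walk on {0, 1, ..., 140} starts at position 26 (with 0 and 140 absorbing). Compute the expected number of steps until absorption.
E[τ | X_0 = 26] = 2964

Let v_k = E[τ | X_0 = k]. Boundary: v_0 = v_140 = 0. Recurrence: v_k = 1 + (v_{k-1} + v_{k+1})/2 for 1 ≤ k ≤ 139. The particular solution to v_k − (v_{k-1} + v_{k+1})/2 = 1 is v_k = −k^2. Adding homogeneous solution A + B k and matching boundaries gives v_k = k (140 − k). Substituting k = 26: v_26 = 26 · 114 = 2964.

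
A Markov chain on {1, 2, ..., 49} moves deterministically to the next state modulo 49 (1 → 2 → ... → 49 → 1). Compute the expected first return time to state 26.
E[T_26 | X_0 = 26] = 49

The chain cycles deterministically, so starting at state 26 it returns in exactly 49 steps. Equivalently, the stationary distribution is uniform π_j = 1/49 for every state j, so by Kac's formula E[T_26] = 1/π_26 = 49.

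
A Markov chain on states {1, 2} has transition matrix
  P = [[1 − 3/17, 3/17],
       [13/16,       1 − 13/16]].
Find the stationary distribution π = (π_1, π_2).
π_1 = 221/269, π_2 = 48/269

Solve πP = π with π_1 + π_2 = 1. From πP = π: π_1 · (1 − 3/17) + π_2 · 13/16 = π_1 ⇒ π_2 · 13/16 = π_1 · 3/17 ⇒ π_2/π_1 = (3/17)/(13/16) = 48/221. Together with π_1 + π_2 = 1:
  π_1 = (13/16)/(3/17 + 13/16) = (13/16)/(269/272) = 221/269,
  π_2 = (3/17)/(3/17 + 13/16) = (3/17)/(269/272) = 48/269.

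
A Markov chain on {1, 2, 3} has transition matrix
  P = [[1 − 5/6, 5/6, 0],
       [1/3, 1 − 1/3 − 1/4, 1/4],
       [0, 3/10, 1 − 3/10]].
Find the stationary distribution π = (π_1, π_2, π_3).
π = (12/67, 30/67, 25/67)

This is a birth-death chain on three states, which satisfies detailed balance: π_1 · P_{12} = π_2 · P_{21} and π_2 · P_{23} = π_3 · P_{32}.
From π_1 · 5/6 = π_2 · 1/3: π_2/π_1 = (5/6)/(1/3) = 5/2.
From π_2 · 1/4 = π_3 · 3/10: π_3/π_2 = (1/4)/(3/10) = 5/6.
Take π_1 proportional to 1; then unnormalized π = (1, 5/2, 25/12). Normalize by dividing by the sum 67/12:
  π = (12/67, 30/67, 25/67).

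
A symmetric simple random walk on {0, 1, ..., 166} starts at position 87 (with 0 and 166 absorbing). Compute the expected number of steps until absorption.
E[τ | X_0 = 87] = 6873

Let v_k = E[τ | X_0 = k]. Boundary: v_0 = v_166 = 0. Recurrence: v_k = 1 + (v_{k-1} + v_{k+1})/2 for 1 ≤ k ≤ 165. The particular solution to v_k − (v_{k-1} + v_{k+1})/2 = 1 is v_k = −k^2. Adding homogeneous solution A + B k and matching boundaries gives v_k = k (166 − k). Substituting k = 87: v_87 = 87 · 79 = 6873.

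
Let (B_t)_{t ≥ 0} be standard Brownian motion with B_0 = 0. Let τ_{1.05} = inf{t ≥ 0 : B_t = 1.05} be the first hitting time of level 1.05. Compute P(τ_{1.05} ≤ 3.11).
P(τ_{1.05} ≤ 3.11) = 2(1 − Φ(1.05/√3.11)) = 2(1 − Φ(0.5954)) ≈ 0.5516

By the reflection principle for standard BM, P(τ_b ≤ t) = 2 · P(B_t ≥ b). Since B_t ~ N(0, t), P(B_t ≥ 1.05) = 1 − Φ(1.05/√t) = 1 − Φ(1.05/√3.11) = 1 − Φ(0.5954) ≈ 0.27579. Doubling: P(τ_{1.05} ≤ 3.11) ≈ 2 · 0.27579 = 0.55158 ≈ 0.5516.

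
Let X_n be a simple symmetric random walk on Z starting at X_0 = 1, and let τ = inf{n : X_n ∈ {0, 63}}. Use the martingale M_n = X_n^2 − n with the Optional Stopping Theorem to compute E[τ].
E[τ] = 62

M_n = X_n^2 − n is a martingale (since E[X_{n+1}^2 | F_n] = X_n^2 + 1). By OST (τ has finite mean in a bounded region), E[M_τ] = E[M_0] = X_0^2 − 0 = 1^2 = 1. Also E[M_τ] = E[X_τ^2] − E[τ]. The walk exits at 0 or 63, with P(hit 63 first) = 1/63, so E[X_τ^2] = 63^2 · 1/63 + 0 = 63. Thus E[τ] = E[X_τ^2] − E[M_τ] = 63 − 1 = 62 = 1(63 − 1) = 62.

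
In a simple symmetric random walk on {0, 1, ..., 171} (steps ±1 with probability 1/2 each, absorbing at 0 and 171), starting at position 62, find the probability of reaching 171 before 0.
P(hit 171 before 0) = 62/171

Let u_k = P(hit 171 before 0 | start at k). Then u_0 = 0, u_171 = 1, and u_k = u_{k-1}/2 + u_{k+1}/2 for 1 ≤ k ≤ 170. This harmonic recurrence is solved by u_k = k/171, giving u_62 = 62/171.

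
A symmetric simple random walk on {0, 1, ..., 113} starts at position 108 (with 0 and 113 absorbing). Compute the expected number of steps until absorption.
E[τ | X_0 = 108] = 540

Let v_k = E[τ | X_0 = k]. Boundary: v_0 = v_113 = 0. Recurrence: v_k = 1 + (v_{k-1} + v_{k+1})/2 for 1 ≤ k ≤ 112. The particular solution to v_k − (v_{k-1} + v_{k+1})/2 = 1 is v_k = −k^2. Adding homogeneous solution A + B k and matching boundaries gives v_k = k (113 − k). Substituting k = 108: v_108 = 108 · 5 = 540.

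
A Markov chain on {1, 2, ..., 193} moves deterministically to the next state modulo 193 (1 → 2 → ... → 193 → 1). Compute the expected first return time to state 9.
E[T_9 | X_0 = 9] = 193

The chain cycles deterministically, so starting at state 9 it returns in exactly 193 steps. Equivalently, the stationary distribution is uniform π_j = 1/193 for every state j, so by Kac's formula E[T_9] = 1/π_9 = 193.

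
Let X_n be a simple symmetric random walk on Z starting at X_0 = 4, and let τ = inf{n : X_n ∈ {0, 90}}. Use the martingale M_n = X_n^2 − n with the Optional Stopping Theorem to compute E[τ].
E[τ] = 344

M_n = X_n^2 − n is a martingale (since E[X_{n+1}^2 | F_n] = X_n^2 + 1). By OST (τ has finite mean in a bounded region), E[M_τ] = E[M_0] = X_0^2 − 0 = 4^2 = 16. Also E[M_τ] = E[X_τ^2] − E[τ]. The walk exits at 0 or 90, with P(hit 90 first) = 4/90, so E[X_τ^2] = 90^2 · 4/90 + 0 = 360. Thus E[τ] = E[X_τ^2] − E[M_τ] = 360 − 16 = 344 = 4(90 − 4) = 344.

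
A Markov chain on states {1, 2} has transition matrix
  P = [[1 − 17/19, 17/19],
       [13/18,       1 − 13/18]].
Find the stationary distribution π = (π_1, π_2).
π_1 = 247/553, π_2 = 306/553

Solve πP = π with π_1 + π_2 = 1. From πP = π: π_1 · (1 − 17/19) + π_2 · 13/18 = π_1 ⇒ π_2 · 13/18 = π_1 · 17/19 ⇒ π_2/π_1 = (17/19)/(13/18) = 306/247. Together with π_1 + π_2 = 1:
  π_1 = (13/18)/(17/19 + 13/18) = (13/18)/(553/342) = 247/553,
  π_2 = (17/19)/(17/19 + 13/18) = (17/19)/(553/342) = 306/553.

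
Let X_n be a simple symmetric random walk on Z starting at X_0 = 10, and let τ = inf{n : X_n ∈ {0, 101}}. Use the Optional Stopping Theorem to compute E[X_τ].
E[X_τ] = 10

X_n is a martingale and τ is a bounded-mean stopping time (indeed τ is finite a.s. with bounded expectation since the walk is in a bounded region). By the OST, E[X_τ] = E[X_0] = 10. Equivalently: E[X_τ] = 101 · P(hit 101 first) + 0 · P(hit 0 first) = 101 · (10/101) = 10.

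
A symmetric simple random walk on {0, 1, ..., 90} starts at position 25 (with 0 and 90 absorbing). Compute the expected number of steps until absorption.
E[τ | X_0 = 25] = 1625

Let v_k = E[τ | X_0 = k]. Boundary: v_0 = v_90 = 0. Recurrence: v_k = 1 + (v_{k-1} + v_{k+1})/2 for 1 ≤ k ≤ 89. The particular solution to v_k − (v_{k-1} + v_{k+1})/2 = 1 is v_k = −k^2. Adding homogeneous solution A + B k and matching boundaries gives v_k = k (90 − k). Substituting k = 25: v_25 = 25 · 65 = 1625.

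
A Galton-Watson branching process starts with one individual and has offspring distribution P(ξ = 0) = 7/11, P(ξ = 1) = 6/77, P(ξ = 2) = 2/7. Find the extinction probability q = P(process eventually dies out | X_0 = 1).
q = 1

Mean offspring μ = 0·7/11 + 1·6/77 + 2·2/7 = 50/77 ≤ 1. For μ ≤ 1 with offspring not concentrated at 1, the Galton-Watson process goes extinct almost surely, so q = 1.
(Algebraic check: The pgf is f(s) = 7/11 + 6/77·s + 2/7·s². The extinction probability q is the smallest fixed point of f in [0, 1]. Setting s = f(s):
  2/7·s² + (6/77 − 1)·s + 7/11 = 0
  2/7·s² − (7/11 + 2/7)·s + 7/11 = 0
which factors as (s − 1)·(2/7·s − 7/11) = 0, giving roots s = 1 and s = (7/11)/(2/7) = 49/22. Since 49/22 ≥ 1, the smallest root in [0, 1] is s = 1.)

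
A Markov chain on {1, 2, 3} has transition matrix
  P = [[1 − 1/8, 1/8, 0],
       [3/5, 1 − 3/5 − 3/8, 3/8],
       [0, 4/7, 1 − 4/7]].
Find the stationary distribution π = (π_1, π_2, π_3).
π = (768/1033, 160/1033, 105/1033)

This is a birth-death chain on three states, which satisfies detailed balance: π_1 · P_{12} = π_2 · P_{21} and π_2 · P_{23} = π_3 · P_{32}.
From π_1 · 1/8 = π_2 · 3/5: π_2/π_1 = (1/8)/(3/5) = 5/24.
From π_2 · 3/8 = π_3 · 4/7: π_3/π_2 = (3/8)/(4/7) = 21/32.
Take π_1 proportional to 1; then unnormalized π = (1, 5/24, 35/256). Normalize by dividing by the sum 1033/768:
  π = (768/1033, 160/1033, 105/1033).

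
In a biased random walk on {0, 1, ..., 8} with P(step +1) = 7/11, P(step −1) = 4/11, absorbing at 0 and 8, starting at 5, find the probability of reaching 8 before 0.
P(hit 8 before 0) = (1 − (4/7)^5) / (1 − (4/7)^8) = 1804523/1899755

Let u_k denote P(reach 8 before 0 | start at k). Boundary: u_0 = 0, u_8 = 1. Recurrence: u_k = 7/11·u_{k+1} + 4/11·u_{k-1} for 1 ≤ k ≤ 7. Try u_k = A + B·r^k with r = q/p = (4/11)/(7/11) = 4/7. Substitution satisfies the recurrence; boundary conditions give:
  u_k = (1 − r^k) / (1 − r^N) = (1 − (4/7)^5) / (1 − (4/7)^8) = 1804523/1899755.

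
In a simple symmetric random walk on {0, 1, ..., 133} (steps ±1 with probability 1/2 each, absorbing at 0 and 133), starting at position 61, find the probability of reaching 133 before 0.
P(hit 133 before 0) = 61/133

Let u_k = P(hit 133 before 0 | start at k). Then u_0 = 0, u_133 = 1, and u_k = u_{k-1}/2 + u_{k+1}/2 for 1 ≤ k ≤ 132. This harmonic recurrence is solved by u_k = k/133, giving u_61 = 61/133.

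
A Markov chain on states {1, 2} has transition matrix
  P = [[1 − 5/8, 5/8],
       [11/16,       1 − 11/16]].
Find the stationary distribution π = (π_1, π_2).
π_1 = 11/21, π_2 = 10/21

Solve πP = π with π_1 + π_2 = 1. From πP = π: π_1 · (1 − 5/8) + π_2 · 11/16 = π_1 ⇒ π_2 · 11/16 = π_1 · 5/8 ⇒ π_2/π_1 = (5/8)/(11/16) = 10/11. Together with π_1 + π_2 = 1:
  π_1 = (11/16)/(5/8 + 11/16) = (11/16)/(21/16) = 11/21,
  π_2 = (5/8)/(5/8 + 11/16) = (5/8)/(21/16) = 10/21.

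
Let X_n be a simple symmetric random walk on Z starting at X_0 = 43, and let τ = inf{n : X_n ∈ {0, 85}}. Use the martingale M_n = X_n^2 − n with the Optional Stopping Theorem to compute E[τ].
E[τ] = 1806

M_n = X_n^2 − n is a martingale (since E[X_{n+1}^2 | F_n] = X_n^2 + 1). By OST (τ has finite mean in a bounded region), E[M_τ] = E[M_0] = X_0^2 − 0 = 43^2 = 1849. Also E[M_τ] = E[X_τ^2] − E[τ]. The walk exits at 0 or 85, with P(hit 85 first) = 43/85, so E[X_τ^2] = 85^2 · 43/85 + 0 = 3655. Thus E[τ] = E[X_τ^2] − E[M_τ] = 3655 − 1849 = 1806 = 43(85 − 43) = 1806.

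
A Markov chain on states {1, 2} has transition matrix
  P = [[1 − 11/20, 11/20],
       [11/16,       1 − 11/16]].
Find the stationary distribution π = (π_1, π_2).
π_1 = 5/9, π_2 = 4/9

Solve πP = π with π_1 + π_2 = 1. From πP = π: π_1 · (1 − 11/20) + π_2 · 11/16 = π_1 ⇒ π_2 · 11/16 = π_1 · 11/20 ⇒ π_2/π_1 = (11/20)/(11/16) = 4/5. Together with π_1 + π_2 = 1:
  π_1 = (11/16)/(11/20 + 11/16) = (11/16)/(99/80) = 5/9,
  π_2 = (11/20)/(11/20 + 11/16) = (11/20)/(99/80) = 4/9.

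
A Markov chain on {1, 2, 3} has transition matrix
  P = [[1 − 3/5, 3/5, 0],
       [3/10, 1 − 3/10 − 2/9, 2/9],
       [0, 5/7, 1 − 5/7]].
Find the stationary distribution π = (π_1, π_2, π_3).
π = (45/163, 90/163, 28/163)

This is a birth-death chain on three states, which satisfies detailed balance: π_1 · P_{12} = π_2 · P_{21} and π_2 · P_{23} = π_3 · P_{32}.
From π_1 · 3/5 = π_2 · 3/10: π_2/π_1 = (3/5)/(3/10) = 2.
From π_2 · 2/9 = π_3 · 5/7: π_3/π_2 = (2/9)/(5/7) = 14/45.
Take π_1 proportional to 1; then unnormalized π = (1, 2, 28/45). Normalize by dividing by the sum 163/45:
  π = (45/163, 90/163, 28/163).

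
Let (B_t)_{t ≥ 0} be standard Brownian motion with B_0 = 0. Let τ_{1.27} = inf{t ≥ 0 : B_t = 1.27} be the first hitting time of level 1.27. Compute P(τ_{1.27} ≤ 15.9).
P(τ_{1.27} ≤ 15.9) = 2(1 − Φ(1.27/√15.9)) = 2(1 − Φ(0.3185)) ≈ 0.7501

By the reflection principle for standard BM, P(τ_b ≤ t) = 2 · P(B_t ≥ b). Since B_t ~ N(0, t), P(B_t ≥ 1.27) = 1 − Φ(1.27/√t) = 1 − Φ(1.27/√15.9) = 1 − Φ(0.3185) ≈ 0.37505. Doubling: P(τ_{1.27} ≤ 15.9) ≈ 2 · 0.37505 = 0.75010 ≈ 0.7501.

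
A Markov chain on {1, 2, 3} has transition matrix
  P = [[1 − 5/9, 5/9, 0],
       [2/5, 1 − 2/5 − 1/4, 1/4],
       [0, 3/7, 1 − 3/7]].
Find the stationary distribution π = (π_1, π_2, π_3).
π = (216/691, 300/691, 175/691)

This is a birth-death chain on three states, which satisfies detailed balance: π_1 · P_{12} = π_2 · P_{21} and π_2 · P_{23} = π_3 · P_{32}.
From π_1 · 5/9 = π_2 · 2/5: π_2/π_1 = (5/9)/(2/5) = 25/18.
From π_2 · 1/4 = π_3 · 3/7: π_3/π_2 = (1/4)/(3/7) = 7/12.
Take π_1 proportional to 1; then unnormalized π = (1, 25/18, 175/216). Normalize by dividing by the sum 691/216:
  π = (216/691, 300/691, 175/691).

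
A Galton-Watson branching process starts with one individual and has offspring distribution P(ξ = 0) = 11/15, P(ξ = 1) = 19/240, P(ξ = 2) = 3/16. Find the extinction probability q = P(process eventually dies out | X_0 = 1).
q = 1

Mean offspring μ = 0·11/15 + 1·19/240 + 2·3/16 = 109/240 ≤ 1. For μ ≤ 1 with offspring not concentrated at 1, the Galton-Watson process goes extinct almost surely, so q = 1.
(Algebraic check: The pgf is f(s) = 11/15 + 19/240·s + 3/16·s². The extinction probability q is the smallest fixed point of f in [0, 1]. Setting s = f(s):
  3/16·s² + (19/240 − 1)·s + 11/15 = 0
  3/16·s² − (11/15 + 3/16)·s + 11/15 = 0
which factors as (s − 1)·(3/16·s − 11/15) = 0, giving roots s = 1 and s = (11/15)/(3/16) = 176/45. Since 176/45 ≥ 1, the smallest root in [0, 1] is s = 1.)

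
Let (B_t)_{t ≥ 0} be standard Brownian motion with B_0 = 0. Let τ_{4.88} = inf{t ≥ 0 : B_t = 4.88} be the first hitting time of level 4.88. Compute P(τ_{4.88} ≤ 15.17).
P(τ_{4.88} ≤ 15.17) = 2(1 − Φ(4.88/√15.17)) = 2(1 − Φ(1.2529)) ≈ 0.2102

By the reflection principle for standard BM, P(τ_b ≤ t) = 2 · P(B_t ≥ b). Since B_t ~ N(0, t), P(B_t ≥ 4.88) = 1 − Φ(4.88/√t) = 1 − Φ(4.88/√15.17) = 1 − Φ(1.2529) ≈ 0.10512. Doubling: P(τ_{4.88} ≤ 15.17) ≈ 2 · 0.10512 = 0.21024 ≈ 0.2102.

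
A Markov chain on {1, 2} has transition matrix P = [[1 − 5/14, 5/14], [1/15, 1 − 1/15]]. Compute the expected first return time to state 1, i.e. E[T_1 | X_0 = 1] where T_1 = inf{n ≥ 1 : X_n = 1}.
E[T_1 | X_0 = 1] = 1/π_1 = 89/14

For an irreducible recurrent Markov chain with stationary distribution π, E[T_i | X_0 = i] = 1/π_i (Kac's formula). Here π_1 = (1/15)/(5/14 + 1/15) = (1/15)/(89/210) = 14/89, so E[T_1 | X_0 = 1] = 1/π_1 = (5/14 + 1/15)/(1/15) = (89/210)/(1/15) = 89/14.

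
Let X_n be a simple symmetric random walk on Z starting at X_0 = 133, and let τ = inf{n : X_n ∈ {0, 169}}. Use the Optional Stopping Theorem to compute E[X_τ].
E[X_τ] = 133

X_n is a martingale and τ is a bounded-mean stopping time (indeed τ is finite a.s. with bounded expectation since the walk is in a bounded region). By the OST, E[X_τ] = E[X_0] = 133. Equivalently: E[X_τ] = 169 · P(hit 169 first) + 0 · P(hit 0 first) = 169 · (133/169) = 133.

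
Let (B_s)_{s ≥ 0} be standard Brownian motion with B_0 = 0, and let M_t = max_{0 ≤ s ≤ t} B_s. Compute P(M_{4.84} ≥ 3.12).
P(M_{4.84} ≥ 3.12) = 2·P(B_{4.84} ≥ 3.12) = 2(1 − Φ(3.12/√4.84)) ≈ 0.1561

By the reflection principle for Brownian motion, P(M_t ≥ a) = 2 · P(B_t ≥ a) for a ≥ 0. Since B_t ~ N(0, t), P(B_t ≥ 3.12) = 1 − Φ(3.12/√t) = 1 − Φ(3.12/√4.84) = 1 − Φ(1.4182). So
  P(M_{4.84} ≥ 3.12) = 2(1 − Φ(1.4182)) ≈ 0.1561.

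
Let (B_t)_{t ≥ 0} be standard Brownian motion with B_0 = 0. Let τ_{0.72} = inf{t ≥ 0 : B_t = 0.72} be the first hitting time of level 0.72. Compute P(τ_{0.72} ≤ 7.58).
P(τ_{0.72} ≤ 7.58) = 2(1 − Φ(0.72/√7.58)) = 2(1 − Φ(0.2615)) ≈ 0.7937

By the reflection principle for standard BM, P(τ_b ≤ t) = 2 · P(B_t ≥ b). Since B_t ~ N(0, t), P(B_t ≥ 0.72) = 1 − Φ(0.72/√t) = 1 − Φ(0.72/√7.58) = 1 − Φ(0.2615) ≈ 0.39685. Doubling: P(τ_{0.72} ≤ 7.58) ≈ 2 · 0.39685 = 0.79370 ≈ 0.7937.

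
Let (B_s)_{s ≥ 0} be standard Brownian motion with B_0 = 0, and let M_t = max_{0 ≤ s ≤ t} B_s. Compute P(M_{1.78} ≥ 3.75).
P(M_{1.78} ≥ 3.75) = 2·P(B_{1.78} ≥ 3.75) = 2(1 − Φ(3.75/√1.78)) ≈ 0.0049

By the reflection principle for Brownian motion, P(M_t ≥ a) = 2 · P(B_t ≥ a) for a ≥ 0. Since B_t ~ N(0, t), P(B_t ≥ 3.75) = 1 − Φ(3.75/√t) = 1 − Φ(3.75/√1.78) = 1 − Φ(2.8107). So
  P(M_{1.78} ≥ 3.75) = 2(1 − Φ(2.8107)) ≈ 0.0049.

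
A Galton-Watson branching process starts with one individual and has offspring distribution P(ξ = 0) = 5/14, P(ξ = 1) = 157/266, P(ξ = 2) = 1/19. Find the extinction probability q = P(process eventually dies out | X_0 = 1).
q = 1

Mean offspring μ = 0·5/14 + 1·157/266 + 2·1/19 = 185/266 ≤ 1. For μ ≤ 1 with offspring not concentrated at 1, the Galton-Watson process goes extinct almost surely, so q = 1.
(Algebraic check: The pgf is f(s) = 5/14 + 157/266·s + 1/19·s². The extinction probability q is the smallest fixed point of f in [0, 1]. Setting s = f(s):
  1/19·s² + (157/266 − 1)·s + 5/14 = 0
  1/19·s² − (5/14 + 1/19)·s + 5/14 = 0
which factors as (s − 1)·(1/19·s − 5/14) = 0, giving roots s = 1 and s = (5/14)/(1/19) = 95/14. Since 95/14 ≥ 1, the smallest root in [0, 1] is s = 1.)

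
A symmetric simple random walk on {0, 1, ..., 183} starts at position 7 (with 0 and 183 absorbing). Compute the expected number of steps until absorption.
E[τ | X_0 = 7] = 1232

Let v_k = E[τ | X_0 = k]. Boundary: v_0 = v_183 = 0. Recurrence: v_k = 1 + (v_{k-1} + v_{k+1})/2 for 1 ≤ k ≤ 182. The particular solution to v_k − (v_{k-1} + v_{k+1})/2 = 1 is v_k = −k^2. Adding homogeneous solution A + B k and matching boundaries gives v_k = k (183 − k). Substituting k = 7: v_7 = 7 · 176 = 1232.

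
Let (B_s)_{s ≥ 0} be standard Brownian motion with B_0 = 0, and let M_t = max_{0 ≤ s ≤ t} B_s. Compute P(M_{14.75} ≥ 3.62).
P(M_{14.75} ≥ 3.62) = 2·P(B_{14.75} ≥ 3.62) = 2(1 − Φ(3.62/√14.75)) ≈ 0.3459

By the reflection principle for Brownian motion, P(M_t ≥ a) = 2 · P(B_t ≥ a) for a ≥ 0. Since B_t ~ N(0, t), P(B_t ≥ 3.62) = 1 − Φ(3.62/√t) = 1 − Φ(3.62/√14.75) = 1 − Φ(0.9426). So
  P(M_{14.75} ≥ 3.62) = 2(1 − Φ(0.9426)) ≈ 0.3459.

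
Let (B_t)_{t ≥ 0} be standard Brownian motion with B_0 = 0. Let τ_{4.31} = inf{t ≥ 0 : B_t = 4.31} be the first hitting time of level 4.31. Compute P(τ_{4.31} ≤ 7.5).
P(τ_{4.31} ≤ 7.5) = 2(1 − Φ(4.31/√7.5)) = 2(1 − Φ(1.5738)) ≈ 0.1155

By the reflection principle for standard BM, P(τ_b ≤ t) = 2 · P(B_t ≥ b). Since B_t ~ N(0, t), P(B_t ≥ 4.31) = 1 − Φ(4.31/√t) = 1 − Φ(4.31/√7.5) = 1 − Φ(1.5738) ≈ 0.05777. Doubling: P(τ_{4.31} ≤ 7.5) ≈ 2 · 0.05777 = 0.11554 ≈ 0.1155.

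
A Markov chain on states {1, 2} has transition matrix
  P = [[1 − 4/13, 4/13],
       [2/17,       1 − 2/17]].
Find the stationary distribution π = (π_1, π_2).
π_1 = 13/47, π_2 = 34/47

Solve πP = π with π_1 + π_2 = 1. From πP = π: π_1 · (1 − 4/13) + π_2 · 2/17 = π_1 ⇒ π_2 · 2/17 = π_1 · 4/13 ⇒ π_2/π_1 = (4/13)/(2/17) = 34/13. Together with π_1 + π_2 = 1:
  π_1 = (2/17)/(4/13 + 2/17) = (2/17)/(94/221) = 13/47,
  π_2 = (4/13)/(4/13 + 2/17) = (4/13)/(94/221) = 34/47.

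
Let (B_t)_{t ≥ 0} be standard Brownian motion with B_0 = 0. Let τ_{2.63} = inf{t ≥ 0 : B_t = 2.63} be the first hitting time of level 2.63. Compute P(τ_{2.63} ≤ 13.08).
P(τ_{2.63} ≤ 13.08) = 2(1 − Φ(2.63/√13.08)) = 2(1 − Φ(0.7272)) ≈ 0.4671

By the reflection principle for standard BM, P(τ_b ≤ t) = 2 · P(B_t ≥ b). Since B_t ~ N(0, t), P(B_t ≥ 2.63) = 1 − Φ(2.63/√t) = 1 − Φ(2.63/√13.08) = 1 − Φ(0.7272) ≈ 0.23355. Doubling: P(τ_{2.63} ≤ 13.08) ≈ 2 · 0.23355 = 0.46710 ≈ 0.4671.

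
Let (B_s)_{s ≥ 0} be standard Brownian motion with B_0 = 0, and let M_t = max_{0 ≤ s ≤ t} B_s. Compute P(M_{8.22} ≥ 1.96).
P(M_{8.22} ≥ 1.96) = 2·P(B_{8.22} ≥ 1.96) = 2(1 − Φ(1.96/√8.22)) ≈ 0.4942

By the reflection principle for Brownian motion, P(M_t ≥ a) = 2 · P(B_t ≥ a) for a ≥ 0. Since B_t ~ N(0, t), P(B_t ≥ 1.96) = 1 − Φ(1.96/√t) = 1 − Φ(1.96/√8.22) = 1 − Φ(0.6836). So
  P(M_{8.22} ≥ 1.96) = 2(1 − Φ(0.6836)) ≈ 0.4942.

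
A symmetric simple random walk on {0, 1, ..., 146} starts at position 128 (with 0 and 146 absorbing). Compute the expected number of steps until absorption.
E[τ | X_0 = 128] = 2304

Let v_k = E[τ | X_0 = k]. Boundary: v_0 = v_146 = 0. Recurrence: v_k = 1 + (v_{k-1} + v_{k+1})/2 for 1 ≤ k ≤ 145. The particular solution to v_k − (v_{k-1} + v_{k+1})/2 = 1 is v_k = −k^2. Adding homogeneous solution A + B k and matching boundaries gives v_k = k (146 − k). Substituting k = 128: v_128 = 128 · 18 = 2304.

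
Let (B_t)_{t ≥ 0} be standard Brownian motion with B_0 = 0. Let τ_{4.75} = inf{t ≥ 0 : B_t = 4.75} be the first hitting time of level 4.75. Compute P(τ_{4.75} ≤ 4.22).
P(τ_{4.75} ≤ 4.22) = 2(1 − Φ(4.75/√4.22)) = 2(1 − Φ(2.3123)) ≈ 0.0208

By the reflection principle for standard BM, P(τ_b ≤ t) = 2 · P(B_t ≥ b). Since B_t ~ N(0, t), P(B_t ≥ 4.75) = 1 − Φ(4.75/√t) = 1 − Φ(4.75/√4.22) = 1 − Φ(2.3123) ≈ 0.01038. Doubling: P(τ_{4.75} ≤ 4.22) ≈ 2 · 0.01038 = 0.02076 ≈ 0.0208.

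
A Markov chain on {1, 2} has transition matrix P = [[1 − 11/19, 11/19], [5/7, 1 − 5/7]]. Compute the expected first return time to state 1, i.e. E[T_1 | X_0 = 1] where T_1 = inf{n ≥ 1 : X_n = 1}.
E[T_1 | X_0 = 1] = 1/π_1 = 172/95

For an irreducible recurrent Markov chain with stationary distribution π, E[T_i | X_0 = i] = 1/π_i (Kac's formula). Here π_1 = (5/7)/(11/19 + 5/7) = (5/7)/(172/133) = 95/172, so E[T_1 | X_0 = 1] = 1/π_1 = (11/19 + 5/7)/(5/7) = (172/133)/(5/7) = 172/95.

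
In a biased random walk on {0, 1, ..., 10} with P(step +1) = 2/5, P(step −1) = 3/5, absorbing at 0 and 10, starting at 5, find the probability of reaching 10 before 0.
P(hit 10 before 0) = (1 − (3/2)^5) / (1 − (3/2)^10) = 32/275

Let u_k denote P(reach 10 before 0 | start at k). Boundary: u_0 = 0, u_10 = 1. Recurrence: u_k = 2/5·u_{k+1} + 3/5·u_{k-1} for 1 ≤ k ≤ 9. Try u_k = A + B·r^k with r = q/p = (3/5)/(2/5) = 3/2. Substitution satisfies the recurrence; boundary conditions give:
  u_k = (1 − r^k) / (1 − r^N) = (1 − (3/2)^5) / (1 − (3/2)^10) = 32/275.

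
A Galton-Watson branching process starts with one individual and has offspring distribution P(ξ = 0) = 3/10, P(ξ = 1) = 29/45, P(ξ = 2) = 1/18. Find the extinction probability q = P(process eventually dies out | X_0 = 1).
q = 1

Mean offspring μ = 0·3/10 + 1·29/45 + 2·1/18 = 34/45 ≤ 1. For μ ≤ 1 with offspring not concentrated at 1, the Galton-Watson process goes extinct almost surely, so q = 1.
(Algebraic check: The pgf is f(s) = 3/10 + 29/45·s + 1/18·s². The extinction probability q is the smallest fixed point of f in [0, 1]. Setting s = f(s):
  1/18·s² + (29/45 − 1)·s + 3/10 = 0
  1/18·s² − (3/10 + 1/18)·s + 3/10 = 0
which factors as (s − 1)·(1/18·s − 3/10) = 0, giving roots s = 1 and s = (3/10)/(1/18) = 27/5. Since 27/5 ≥ 1, the smallest root in [0, 1] is s = 1.)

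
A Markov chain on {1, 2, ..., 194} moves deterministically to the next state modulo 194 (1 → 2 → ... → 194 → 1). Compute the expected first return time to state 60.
E[T_60 | X_0 = 60] = 194

The chain cycles deterministically, so starting at state 60 it returns in exactly 194 steps. Equivalently, the stationary distribution is uniform π_j = 1/194 for every state j, so by Kac's formula E[T_60] = 1/π_60 = 194.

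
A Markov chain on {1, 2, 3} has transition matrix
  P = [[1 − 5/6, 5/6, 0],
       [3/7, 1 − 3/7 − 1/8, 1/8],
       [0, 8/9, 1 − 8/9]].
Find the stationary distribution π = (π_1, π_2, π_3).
π = (1152/3707, 2240/3707, 315/3707)

This is a birth-death chain on three states, which satisfies detailed balance: π_1 · P_{12} = π_2 · P_{21} and π_2 · P_{23} = π_3 · P_{32}.
From π_1 · 5/6 = π_2 · 3/7: π_2/π_1 = (5/6)/(3/7) = 35/18.
From π_2 · 1/8 = π_3 · 8/9: π_3/π_2 = (1/8)/(8/9) = 9/64.
Take π_1 proportional to 1; then unnormalized π = (1, 35/18, 35/128). Normalize by dividing by the sum 3707/1152:
  π = (1152/3707, 2240/3707, 315/3707).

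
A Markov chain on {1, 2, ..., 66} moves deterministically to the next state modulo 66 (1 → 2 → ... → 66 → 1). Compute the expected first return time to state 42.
E[T_42 | X_0 = 42] = 66

The chain cycles deterministically, so starting at state 42 it returns in exactly 66 steps. Equivalently, the stationary distribution is uniform π_j = 1/66 for every state j, so by Kac's formula E[T_42] = 1/π_42 = 66.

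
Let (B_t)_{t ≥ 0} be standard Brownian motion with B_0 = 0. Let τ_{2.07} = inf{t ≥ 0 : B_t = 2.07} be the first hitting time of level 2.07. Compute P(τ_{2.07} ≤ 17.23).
P(τ_{2.07} ≤ 17.23) = 2(1 − Φ(2.07/√17.23)) = 2(1 − Φ(0.4987)) ≈ 0.6180

By the reflection principle for standard BM, P(τ_b ≤ t) = 2 · P(B_t ≥ b). Since B_t ~ N(0, t), P(B_t ≥ 2.07) = 1 − Φ(2.07/√t) = 1 − Φ(2.07/√17.23) = 1 − Φ(0.4987) ≈ 0.30900. Doubling: P(τ_{2.07} ≤ 17.23) ≈ 2 · 0.30900 = 0.61800 ≈ 0.6180.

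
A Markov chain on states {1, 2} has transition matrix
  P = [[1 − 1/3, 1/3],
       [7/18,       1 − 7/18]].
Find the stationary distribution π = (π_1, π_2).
π_1 = 7/13, π_2 = 6/13

Solve πP = π with π_1 + π_2 = 1. From πP = π: π_1 · (1 − 1/3) + π_2 · 7/18 = π_1 ⇒ π_2 · 7/18 = π_1 · 1/3 ⇒ π_2/π_1 = (1/3)/(7/18) = 6/7. Together with π_1 + π_2 = 1:
  π_1 = (7/18)/(1/3 + 7/18) = (7/18)/(13/18) = 7/13,
  π_2 = (1/3)/(1/3 + 7/18) = (1/3)/(13/18) = 6/13.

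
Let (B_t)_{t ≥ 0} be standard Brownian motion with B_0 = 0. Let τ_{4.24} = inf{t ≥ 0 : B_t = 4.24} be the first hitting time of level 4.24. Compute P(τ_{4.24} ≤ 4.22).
P(τ_{4.24} ≤ 4.22) = 2(1 − Φ(4.24/√4.22)) = 2(1 − Φ(2.0640)) ≈ 0.0390

By the reflection principle for standard BM, P(τ_b ≤ t) = 2 · P(B_t ≥ b). Since B_t ~ N(0, t), P(B_t ≥ 4.24) = 1 − Φ(4.24/√t) = 1 − Φ(4.24/√4.22) = 1 − Φ(2.0640) ≈ 0.01951. Doubling: P(τ_{4.24} ≤ 4.22) ≈ 2 · 0.01951 = 0.03902 ≈ 0.0390.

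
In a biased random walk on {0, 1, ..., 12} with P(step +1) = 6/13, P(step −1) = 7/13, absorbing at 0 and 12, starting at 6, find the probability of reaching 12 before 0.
P(hit 12 before 0) = (1 − (7/6)^6) / (1 − (7/6)^12) = 46656/164305

Let u_k denote P(reach 12 before 0 | start at k). Boundary: u_0 = 0, u_12 = 1. Recurrence: u_k = 6/13·u_{k+1} + 7/13·u_{k-1} for 1 ≤ k ≤ 11. Try u_k = A + B·r^k with r = q/p = (7/13)/(6/13) = 7/6. Substitution satisfies the recurrence; boundary conditions give:
  u_k = (1 − r^k) / (1 − r^N) = (1 − (7/6)^6) / (1 − (7/6)^12) = 46656/164305.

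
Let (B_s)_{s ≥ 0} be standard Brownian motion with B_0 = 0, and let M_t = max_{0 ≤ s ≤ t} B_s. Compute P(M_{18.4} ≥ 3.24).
P(M_{18.4} ≥ 3.24) = 2·P(B_{18.4} ≥ 3.24) = 2(1 − Φ(3.24/√18.4)) ≈ 0.4501

By the reflection principle for Brownian motion, P(M_t ≥ a) = 2 · P(B_t ≥ a) for a ≥ 0. Since B_t ~ N(0, t), P(B_t ≥ 3.24) = 1 − Φ(3.24/√t) = 1 − Φ(3.24/√18.4) = 1 − Φ(0.7553). So
  P(M_{18.4} ≥ 3.24) = 2(1 − Φ(0.7553)) ≈ 0.4501.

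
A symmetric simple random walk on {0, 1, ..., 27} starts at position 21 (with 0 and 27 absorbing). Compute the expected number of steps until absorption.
E[τ | X_0 = 21] = 126

Let v_k = E[τ | X_0 = k]. Boundary: v_0 = v_27 = 0. Recurrence: v_k = 1 + (v_{k-1} + v_{k+1})/2 for 1 ≤ k ≤ 26. The particular solution to v_k − (v_{k-1} + v_{k+1})/2 = 1 is v_k = −k^2. Adding homogeneous solution A + B k and matching boundaries gives v_k = k (27 − k). Substituting k = 21: v_21 = 21 · 6 = 126.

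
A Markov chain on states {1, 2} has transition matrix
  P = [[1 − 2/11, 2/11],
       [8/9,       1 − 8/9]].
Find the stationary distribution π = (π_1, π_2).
π_1 = 44/53, π_2 = 9/53

Solve πP = π with π_1 + π_2 = 1. From πP = π: π_1 · (1 − 2/11) + π_2 · 8/9 = π_1 ⇒ π_2 · 8/9 = π_1 · 2/11 ⇒ π_2/π_1 = (2/11)/(8/9) = 9/44. Together with π_1 + π_2 = 1:
  π_1 = (8/9)/(2/11 + 8/9) = (8/9)/(106/99) = 44/53,
  π_2 = (2/11)/(2/11 + 8/9) = (2/11)/(106/99) = 9/53.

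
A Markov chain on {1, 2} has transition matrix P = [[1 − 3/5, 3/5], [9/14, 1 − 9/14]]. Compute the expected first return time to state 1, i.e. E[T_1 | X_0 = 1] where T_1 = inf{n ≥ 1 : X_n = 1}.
E[T_1 | X_0 = 1] = 1/π_1 = 29/15

For an irreducible recurrent Markov chain with stationary distribution π, E[T_i | X_0 = i] = 1/π_i (Kac's formula). Here π_1 = (9/14)/(3/5 + 9/14) = (9/14)/(87/70) = 15/29, so E[T_1 | X_0 = 1] = 1/π_1 = (3/5 + 9/14)/(9/14) = (87/70)/(9/14) = 29/15.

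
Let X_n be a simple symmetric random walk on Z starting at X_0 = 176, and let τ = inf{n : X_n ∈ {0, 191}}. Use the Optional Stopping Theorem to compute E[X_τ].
E[X_τ] = 176

X_n is a martingale and τ is a bounded-mean stopping time (indeed τ is finite a.s. with bounded expectation since the walk is in a bounded region). By the OST, E[X_τ] = E[X_0] = 176. Equivalently: E[X_τ] = 191 · P(hit 191 first) + 0 · P(hit 0 first) = 191 · (176/191) = 176.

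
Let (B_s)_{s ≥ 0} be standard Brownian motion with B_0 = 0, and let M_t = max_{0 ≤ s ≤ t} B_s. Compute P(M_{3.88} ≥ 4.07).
P(M_{3.88} ≥ 4.07) = 2·P(B_{3.88} ≥ 4.07) = 2(1 − Φ(4.07/√3.88)) ≈ 0.0388

By the reflection principle for Brownian motion, P(M_t ≥ a) = 2 · P(B_t ≥ a) for a ≥ 0. Since B_t ~ N(0, t), P(B_t ≥ 4.07) = 1 − Φ(4.07/√t) = 1 − Φ(4.07/√3.88) = 1 − Φ(2.0662). So
  P(M_{3.88} ≥ 4.07) = 2(1 − Φ(2.0662)) ≈ 0.0388.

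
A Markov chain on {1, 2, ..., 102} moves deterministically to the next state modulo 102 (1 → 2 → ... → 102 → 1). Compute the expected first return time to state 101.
E[T_101 | X_0 = 101] = 102

The chain cycles deterministically, so starting at state 101 it returns in exactly 102 steps. Equivalently, the stationary distribution is uniform π_j = 1/102 for every state j, so by Kac's formula E[T_101] = 1/π_101 = 102.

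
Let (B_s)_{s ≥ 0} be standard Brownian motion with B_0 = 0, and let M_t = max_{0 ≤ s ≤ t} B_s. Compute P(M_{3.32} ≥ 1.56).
P(M_{3.32} ≥ 1.56) = 2·P(B_{3.32} ≥ 1.56) = 2(1 − Φ(1.56/√3.32)) ≈ 0.3919

By the reflection principle for Brownian motion, P(M_t ≥ a) = 2 · P(B_t ≥ a) for a ≥ 0. Since B_t ~ N(0, t), P(B_t ≥ 1.56) = 1 − Φ(1.56/√t) = 1 − Φ(1.56/√3.32) = 1 − Φ(0.8562). So
  P(M_{3.32} ≥ 1.56) = 2(1 − Φ(0.8562)) ≈ 0.3919.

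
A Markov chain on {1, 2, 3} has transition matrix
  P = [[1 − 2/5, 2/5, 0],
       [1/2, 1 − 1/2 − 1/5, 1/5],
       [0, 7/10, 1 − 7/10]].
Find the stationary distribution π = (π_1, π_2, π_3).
π = (35/71, 28/71, 8/71)

This is a birth-death chain on three states, which satisfies detailed balance: π_1 · P_{12} = π_2 · P_{21} and π_2 · P_{23} = π_3 · P_{32}.
From π_1 · 2/5 = π_2 · 1/2: π_2/π_1 = (2/5)/(1/2) = 4/5.
From π_2 · 1/5 = π_3 · 7/10: π_3/π_2 = (1/5)/(7/10) = 2/7.
Take π_1 proportional to 1; then unnormalized π = (1, 4/5, 8/35). Normalize by dividing by the sum 71/35:
  π = (35/71, 28/71, 8/71).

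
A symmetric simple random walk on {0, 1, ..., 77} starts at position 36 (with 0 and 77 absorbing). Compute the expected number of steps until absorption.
E[τ | X_0 = 36] = 1476

Let v_k = E[τ | X_0 = k]. Boundary: v_0 = v_77 = 0. Recurrence: v_k = 1 + (v_{k-1} + v_{k+1})/2 for 1 ≤ k ≤ 76. The particular solution to v_k − (v_{k-1} + v_{k+1})/2 = 1 is v_k = −k^2. Adding homogeneous solution A + B k and matching boundaries gives v_k = k (77 − k). Substituting k = 36: v_36 = 36 · 41 = 1476.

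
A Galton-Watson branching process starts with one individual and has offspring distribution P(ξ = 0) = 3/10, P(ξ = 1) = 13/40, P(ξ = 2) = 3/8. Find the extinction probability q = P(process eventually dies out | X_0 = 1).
q = 4/5

The pgf is f(s) = 3/10 + 13/40·s + 3/8·s². The extinction probability q is the smallest fixed point of f in [0, 1]. Setting s = f(s):
  3/8·s² + (13/40 − 1)·s + 3/10 = 0
  3/8·s² − (3/10 + 3/8)·s + 3/10 = 0
which factors as (s − 1)·(3/8·s − 3/10) = 0, giving roots s = 1 and s = (3/10)/(3/8) = 4/5.
Mean offspring μ = 13/40 + 2·3/8 = 43/40 > 1 (supercritical), so q < 1. The extinction probability is the smaller root: q = (3/10)/(3/8) = 4/5.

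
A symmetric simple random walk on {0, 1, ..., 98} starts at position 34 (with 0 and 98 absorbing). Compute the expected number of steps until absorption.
E[τ | X_0 = 34] = 2176

Let v_k = E[τ | X_0 = k]. Boundary: v_0 = v_98 = 0. Recurrence: v_k = 1 + (v_{k-1} + v_{k+1})/2 for 1 ≤ k ≤ 97. The particular solution to v_k − (v_{k-1} + v_{k+1})/2 = 1 is v_k = −k^2. Adding homogeneous solution A + B k and matching boundaries gives v_k = k (98 − k). Substituting k = 34: v_34 = 34 · 64 = 2176.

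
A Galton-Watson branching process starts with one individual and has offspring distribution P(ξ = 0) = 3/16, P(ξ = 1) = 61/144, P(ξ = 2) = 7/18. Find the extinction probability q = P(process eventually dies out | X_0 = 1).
q = 27/56

The pgf is f(s) = 3/16 + 61/144·s + 7/18·s². The extinction probability q is the smallest fixed point of f in [0, 1]. Setting s = f(s):
  7/18·s² + (61/144 − 1)·s + 3/16 = 0
  7/18·s² − (3/16 + 7/18)·s + 3/16 = 0
which factors as (s − 1)·(7/18·s − 3/16) = 0, giving roots s = 1 and s = (3/16)/(7/18) = 27/56.
Mean offspring μ = 61/144 + 2·7/18 = 173/144 > 1 (supercritical), so q < 1. The extinction probability is the smaller root: q = (3/16)/(7/18) = 27/56.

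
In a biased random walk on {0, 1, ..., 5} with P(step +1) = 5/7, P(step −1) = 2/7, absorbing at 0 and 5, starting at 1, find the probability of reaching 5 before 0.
P(hit 5 before 0) = (1 − (2/5)^1) / (1 − (2/5)^5) = 625/1031

Let u_k denote P(reach 5 before 0 | start at k). Boundary: u_0 = 0, u_5 = 1. Recurrence: u_k = 5/7·u_{k+1} + 2/7·u_{k-1} for 1 ≤ k ≤ 4. Try u_k = A + B·r^k with r = q/p = (2/7)/(5/7) = 2/5. Substitution satisfies the recurrence; boundary conditions give:
  u_k = (1 − r^k) / (1 − r^N) = (1 − (2/5)^1) / (1 − (2/5)^5) = 625/1031.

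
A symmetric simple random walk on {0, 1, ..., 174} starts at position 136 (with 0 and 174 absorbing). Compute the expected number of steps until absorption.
E[τ | X_0 = 136] = 5168

Let v_k = E[τ | X_0 = k]. Boundary: v_0 = v_174 = 0. Recurrence: v_k = 1 + (v_{k-1} + v_{k+1})/2 for 1 ≤ k ≤ 173. The particular solution to v_k − (v_{k-1} + v_{k+1})/2 = 1 is v_k = −k^2. Adding homogeneous solution A + B k and matching boundaries gives v_k = k (174 − k). Substituting k = 136: v_136 = 136 · 38 = 5168.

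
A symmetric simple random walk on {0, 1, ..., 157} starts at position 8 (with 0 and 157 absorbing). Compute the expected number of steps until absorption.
E[τ | X_0 = 8] = 1192

Let v_k = E[τ | X_0 = k]. Boundary: v_0 = v_157 = 0. Recurrence: v_k = 1 + (v_{k-1} + v_{k+1})/2 for 1 ≤ k ≤ 156. The particular solution to v_k − (v_{k-1} + v_{k+1})/2 = 1 is v_k = −k^2. Adding homogeneous solution A + B k and matching boundaries gives v_k = k (157 − k). Substituting k = 8: v_8 = 8 · 149 = 1192.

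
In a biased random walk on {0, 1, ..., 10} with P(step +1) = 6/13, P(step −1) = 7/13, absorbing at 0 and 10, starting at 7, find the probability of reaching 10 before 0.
P(hit 10 before 0) = (1 − (7/6)^7) / (1 − (7/6)^10) = 117419112/222009073

Let u_k denote P(reach 10 before 0 | start at k). Boundary: u_0 = 0, u_10 = 1. Recurrence: u_k = 6/13·u_{k+1} + 7/13·u_{k-1} for 1 ≤ k ≤ 9. Try u_k = A + B·r^k with r = q/p = (7/13)/(6/13) = 7/6. Substitution satisfies the recurrence; boundary conditions give:
  u_k = (1 − r^k) / (1 − r^N) = (1 − (7/6)^7) / (1 − (7/6)^10) = 117419112/222009073.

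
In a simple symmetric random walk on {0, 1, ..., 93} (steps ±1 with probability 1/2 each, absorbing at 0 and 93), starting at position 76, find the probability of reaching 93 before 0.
P(hit 93 before 0) = 76/93

Let u_k = P(hit 93 before 0 | start at k). Then u_0 = 0, u_93 = 1, and u_k = u_{k-1}/2 + u_{k+1}/2 for 1 ≤ k ≤ 92. This harmonic recurrence is solved by u_k = k/93, giving u_76 = 76/93.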